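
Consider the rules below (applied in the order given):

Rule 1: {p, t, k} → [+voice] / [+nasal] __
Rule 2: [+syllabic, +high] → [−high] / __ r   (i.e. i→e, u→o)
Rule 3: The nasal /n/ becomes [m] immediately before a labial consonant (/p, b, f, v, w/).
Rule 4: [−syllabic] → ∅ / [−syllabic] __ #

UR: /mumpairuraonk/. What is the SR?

Rule 1 (post-nasal voicing): /p/ is a voiceless stop immediately after the nasal /m/, so it voices to [b]. /k/ is a voiceless stop immediately after the nasal /n/, so it voices to [g]. /mumpairuraonk/ → mumbairuraong.
Rule 2 (pre-rhotic lowering): /i/ is a high vowel immediately before /r/, so it lowers to [e]. /u/ is a high vowel immediately before /r/, so it lowers to [o]. /mumbairuraong/ → mumbaeroraong.
Rule 3 (nasal place assimilation): no segment meets the environment; /mumbaeroraong/ is unchanged.
Rule 4 (final cluster simplification): /g/ is the second consonant of a word-final cluster /ng/, so it deletes. /mumbaeroraong/ → mumbaeroraon.

mumbaeroraon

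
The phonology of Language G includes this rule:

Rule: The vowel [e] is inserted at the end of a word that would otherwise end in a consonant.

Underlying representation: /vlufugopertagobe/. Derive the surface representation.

No segment of /vlufugopertagobe/ meets the structural description of the rule, so the form surfaces unchanged.

vlufugopertagobe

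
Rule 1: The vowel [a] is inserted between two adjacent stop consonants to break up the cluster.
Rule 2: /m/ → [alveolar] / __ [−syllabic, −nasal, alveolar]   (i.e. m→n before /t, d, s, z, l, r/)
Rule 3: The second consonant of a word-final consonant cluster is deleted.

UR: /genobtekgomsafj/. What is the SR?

genobatekagonsaf

Rule 1 (stop-cluster a-epenthesis): /b/ and /t/ form a stop–stop cluster, so [a] is inserted between them. /k/ and /g/ form a stop–stop cluster, so [a] is inserted between them. /genobtekgomsafj/ → genobatekagomsafj.
Rule 2 (nasal place assimilation): /m/ precedes the alveolar consonant /s/, so it assimilates in place to [n]. /genobatekagomsafj/ → genobatekagonsafj.
Rule 3 (final cluster simplification): /j/ is the second consonant of a word-final cluster /fj/, so it deletes. /genobatekagonsafj/ → genobatekagonsaf.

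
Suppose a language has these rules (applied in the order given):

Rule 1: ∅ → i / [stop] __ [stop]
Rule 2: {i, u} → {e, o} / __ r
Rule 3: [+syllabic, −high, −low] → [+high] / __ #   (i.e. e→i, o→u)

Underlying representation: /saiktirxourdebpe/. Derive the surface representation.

saikiterxoordebipi

Rule 1 (stop-cluster i-epenthesis): /k/ and /t/ form a stop–stop cluster, so [i] is inserted between them. /b/ and /p/ form a stop–stop cluster, so [i] is inserted between them. /saiktirxourdebpe/ → saikitirxourdebipe.
Rule 2 (pre-rhotic lowering): /i/ is a high vowel immediately before /r/, so it lowers to [e]. /u/ is a high vowel immediately before /r/, so it lowers to [o]. /saikitirxourdebipe/ → saikiterxoordebipe.
Rule 3 (final vowel raising): /e/ is a mid vowel in word-final position, so it raises to [i]. /saikiterxoordebipe/ → saikiterxoordebipi.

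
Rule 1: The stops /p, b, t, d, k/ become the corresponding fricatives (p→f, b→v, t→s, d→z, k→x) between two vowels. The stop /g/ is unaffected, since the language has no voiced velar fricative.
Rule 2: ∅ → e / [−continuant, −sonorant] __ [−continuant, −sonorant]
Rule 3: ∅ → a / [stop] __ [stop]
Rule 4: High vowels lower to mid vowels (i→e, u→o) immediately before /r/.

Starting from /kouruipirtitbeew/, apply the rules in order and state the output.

kooruifertitebeew

Rule 1 (intervocalic spirantization): /p/ is a stop between vowels /i/ and /i/, so it spirantizes to the fricative [f]. /kouruipirtitbeew/ → kouruifirtitbeew.
Rule 2 (stop-cluster e-epenthesis): /t/ and /b/ form a stop–stop cluster, so [e] is inserted between them. /kouruifirtitbeew/ → kouruifirtitebeew.
Rule 3 (stop-cluster a-epenthesis): no segment meets the environment; /kouruifirtitebeew/ is unchanged.
Rule 4 (pre-rhotic lowering): /u/ is a high vowel immediately before /r/, so it lowers to [o]. /i/ is a high vowel immediately before /r/, so it lowers to [e]. /kouruifirtitebeew/ → kooruifertitebeew.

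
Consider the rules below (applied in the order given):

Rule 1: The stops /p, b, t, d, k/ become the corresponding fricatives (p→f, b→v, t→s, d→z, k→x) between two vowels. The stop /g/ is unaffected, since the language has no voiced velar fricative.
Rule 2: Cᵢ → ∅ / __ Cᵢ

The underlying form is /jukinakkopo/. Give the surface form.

Rule 1 (intervocalic spirantization): /k/ is a stop between vowels /u/ and /i/, so it spirantizes to the fricative [x]. /p/ is a stop between vowels /o/ and /o/, so it spirantizes to the fricative [f]. /jukinakkopo/ → juxinakkofo.
Rule 2 (degemination): /kk/ is a geminate; the first /k/ deletes. /juxinakkofo/ → juxinakofo.

juxinakofo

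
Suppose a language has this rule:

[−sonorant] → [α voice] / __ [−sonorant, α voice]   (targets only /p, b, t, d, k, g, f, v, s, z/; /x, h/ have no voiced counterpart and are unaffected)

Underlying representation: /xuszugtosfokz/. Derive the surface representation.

/s/ precedes the voiced obstruent /z/, so it voices to [z] by assimilation.
/g/ precedes the voiceless obstruent /t/, so it devoices to [k] by assimilation.
/k/ precedes the voiced obstruent /z/, so it voices to [g] by assimilation.
Surface form: [xuzzuktosfogz].

xuzzuktosfogz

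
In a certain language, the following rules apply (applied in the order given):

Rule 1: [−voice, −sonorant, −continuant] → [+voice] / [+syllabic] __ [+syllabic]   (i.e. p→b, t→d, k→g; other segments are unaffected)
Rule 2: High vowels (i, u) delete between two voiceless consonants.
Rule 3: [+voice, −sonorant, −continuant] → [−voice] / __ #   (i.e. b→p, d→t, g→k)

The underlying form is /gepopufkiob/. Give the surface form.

gebobufkiop

Rule 1 (intervocalic voicing): /p/ is a voiceless stop between vowels /e/ and /o/, so it voices to [b]. /p/ is a voiceless stop between vowels /o/ and /u/, so it voices to [b]. /gepopufkiob/ → gebobufkiob.
Rule 2 (high vowel syncope): no segment meets the environment; /gebobufkiob/ is unchanged.
Rule 3 (final devoicing): /b/ is a voiced stop in word-final position, so it devoices to [p]. /gebobufkiob/ → gebobufkiop.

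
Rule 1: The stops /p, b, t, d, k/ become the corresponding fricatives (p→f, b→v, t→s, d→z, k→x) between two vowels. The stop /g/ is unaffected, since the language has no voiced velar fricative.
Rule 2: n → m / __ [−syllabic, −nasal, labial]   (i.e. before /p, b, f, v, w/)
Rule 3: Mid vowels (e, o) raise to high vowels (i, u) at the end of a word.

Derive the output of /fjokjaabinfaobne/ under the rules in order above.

Rule 1 (intervocalic spirantization): /b/ is a stop between vowels /a/ and /i/, so it spirantizes to the fricative [v]. /fjokjaabinfaobne/ → fjokjaavinfaobne.
Rule 2 (nasal place assimilation): /n/ precedes the labial consonant /f/, so it assimilates in place to [m]. /fjokjaavinfaobne/ → fjokjaavimfaobne.
Rule 3 (final vowel raising): /e/ is a mid vowel in word-final position, so it raises to [i]. /fjokjaavimfaobne/ → fjokjaavimfaobni.

fjokjaavimfaobni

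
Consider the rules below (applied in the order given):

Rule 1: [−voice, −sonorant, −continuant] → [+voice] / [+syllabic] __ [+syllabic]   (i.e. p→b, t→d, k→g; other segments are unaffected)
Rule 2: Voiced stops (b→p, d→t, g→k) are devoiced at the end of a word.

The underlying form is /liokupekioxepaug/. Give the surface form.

liogubegioxebauk

Rule 1 (intervocalic voicing): /k/ is a voiceless stop between vowels /o/ and /u/, so it voices to [g]. /p/ is a voiceless stop between vowels /u/ and /e/, so it voices to [b]. /k/ is a voiceless stop between vowels /e/ and /i/, so it voices to [g]. /p/ is a voiceless stop between vowels /e/ and /a/, so it voices to [b]. /liokupekioxepaug/ → liogubegioxebaug.
Rule 2 (final devoicing): /g/ is a voiced stop in word-final position, so it devoices to [k]. /liogubegioxebaug/ → liogubegioxebauk.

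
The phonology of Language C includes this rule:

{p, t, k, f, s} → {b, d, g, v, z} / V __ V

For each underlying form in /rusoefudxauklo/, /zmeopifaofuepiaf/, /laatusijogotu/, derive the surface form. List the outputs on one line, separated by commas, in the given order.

ruzoevudxauklo, zmeobivaovuebiaf, laaduzijogodu

/rusoefudxauklo/: /s/ is a voiceless obstruent between vowels /u/ and /o/, so it voices to [z]. /f/ is a voiceless obstruent between vowels /e/ and /u/, so it voices to [v]. → [ruzoevudxauklo].
/zmeopifaofuepiaf/: /p/ is a voiceless obstruent between vowels /o/ and /i/, so it voices to [b]. /f/ is a voiceless obstruent between vowels /i/ and /a/, so it voices to [v]. /f/ is a voiceless obstruent between vowels /o/ and /u/, so it voices to [v]. /p/ is a voiceless obstruent between vowels /e/ and /i/, so it voices to [b]. → [zmeobivaovuebiaf].
/laatusijogotu/: /t/ is a voiceless obstruent between vowels /a/ and /u/, so it voices to [d]. /s/ is a voiceless obstruent between vowels /u/ and /i/, so it voices to [z]. /t/ is a voiceless obstruent between vowels /o/ and /u/, so it voices to [d]. → [laaduzijogodu].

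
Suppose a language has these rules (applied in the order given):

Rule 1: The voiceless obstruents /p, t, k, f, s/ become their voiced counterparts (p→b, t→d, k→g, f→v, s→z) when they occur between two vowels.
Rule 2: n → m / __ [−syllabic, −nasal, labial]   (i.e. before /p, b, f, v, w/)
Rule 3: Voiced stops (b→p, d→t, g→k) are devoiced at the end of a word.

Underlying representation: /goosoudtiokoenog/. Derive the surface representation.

Rule 1 (intervocalic voicing): /s/ is a voiceless obstruent between vowels /o/ and /o/, so it voices to [z]. /k/ is a voiceless obstruent between vowels /o/ and /o/, so it voices to [g]. /goosoudtiokoenog/ → goozoudtiogoenog.
Rule 2 (nasal place assimilation): no segment meets the environment; /goozoudtiogoenog/ is unchanged.
Rule 3 (final devoicing): /g/ is a voiced stop in word-final position, so it devoices to [k]. /goozoudtiogoenog/ → goozoudtiogoenok.

goozoudtiogoenok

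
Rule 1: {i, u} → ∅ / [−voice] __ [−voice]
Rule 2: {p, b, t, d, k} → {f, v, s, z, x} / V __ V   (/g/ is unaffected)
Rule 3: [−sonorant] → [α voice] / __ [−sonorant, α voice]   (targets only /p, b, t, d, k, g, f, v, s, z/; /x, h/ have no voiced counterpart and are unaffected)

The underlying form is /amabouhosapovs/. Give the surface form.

Rule 1 (high vowel syncope): no segment meets the environment; /amabouhosapovs/ is unchanged.
Rule 2 (intervocalic spirantization): /b/ is a stop between vowels /a/ and /o/, so it spirantizes to the fricative [v]. /p/ is a stop between vowels /a/ and /o/, so it spirantizes to the fricative [f]. /amabouhosapovs/ → amavouhosafovs.
Rule 3 (regressive voicing assimilation): /v/ precedes the voiceless obstruent /s/, so it devoices to [f] by assimilation. /amavouhosafovs/ → amavouhosafofs.

amavouhosafofs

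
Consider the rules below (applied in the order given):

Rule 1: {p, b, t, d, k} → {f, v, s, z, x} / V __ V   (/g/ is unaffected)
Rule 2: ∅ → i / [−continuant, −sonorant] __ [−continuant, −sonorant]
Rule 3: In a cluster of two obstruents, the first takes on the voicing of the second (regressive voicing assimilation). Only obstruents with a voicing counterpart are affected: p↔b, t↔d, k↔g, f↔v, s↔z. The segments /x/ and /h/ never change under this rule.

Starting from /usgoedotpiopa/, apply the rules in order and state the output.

uzgoezotipiofa

Rule 1 (intervocalic spirantization): /d/ is a stop between vowels /e/ and /o/, so it spirantizes to the fricative [z]. /p/ is a stop between vowels /o/ and /a/, so it spirantizes to the fricative [f]. /usgoedotpiopa/ → usgoezotpiofa.
Rule 2 (stop-cluster i-epenthesis): /t/ and /p/ form a stop–stop cluster, so [i] is inserted between them. /usgoezotpiofa/ → usgoezotipiofa.
Rule 3 (regressive voicing assimilation): /s/ precedes the voiced obstruent /g/, so it voices to [z] by assimilation. /usgoezotipiofa/ → uzgoezotipiofa.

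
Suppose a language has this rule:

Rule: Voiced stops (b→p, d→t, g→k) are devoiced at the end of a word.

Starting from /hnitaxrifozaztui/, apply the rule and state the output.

No segment of /hnitaxrifozaztui/ meets the structural description of the rule, so the form surfaces unchanged.

hnitaxrifozaztui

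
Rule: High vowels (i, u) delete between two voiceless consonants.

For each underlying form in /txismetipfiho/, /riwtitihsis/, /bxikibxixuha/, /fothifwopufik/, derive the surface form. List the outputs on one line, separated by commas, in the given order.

txsmetpfho, riwtthss, bxkibxxha, fothfwopfk

/txismetipfiho/: /i/ is a high vowel flanked by voiceless consonants /x/ and /s/, so it deletes. /i/ is a high vowel flanked by voiceless consonants /t/ and /p/, so it deletes. /i/ is a high vowel flanked by voiceless consonants /f/ and /h/, so it deletes. → [txsmetpfho].
/riwtitihsis/: /i/ is a high vowel flanked by voiceless consonants /t/ and /t/, so it deletes. /i/ is a high vowel flanked by voiceless consonants /t/ and /h/, so it deletes. /i/ is a high vowel flanked by voiceless consonants /s/ and /s/, so it deletes. → [riwtthss].
/bxikibxixuha/: /i/ is a high vowel flanked by voiceless consonants /x/ and /k/, so it deletes. /i/ is a high vowel flanked by voiceless consonants /x/ and /x/, so it deletes. /u/ is a high vowel flanked by voiceless consonants /x/ and /h/, so it deletes. → [bxkibxxha].
/fothifwopufik/: /i/ is a high vowel flanked by voiceless consonants /h/ and /f/, so it deletes. /u/ is a high vowel flanked by voiceless consonants /p/ and /f/, so it deletes. /i/ is a high vowel flanked by voiceless consonants /f/ and /k/, so it deletes. → [fothfwopfk].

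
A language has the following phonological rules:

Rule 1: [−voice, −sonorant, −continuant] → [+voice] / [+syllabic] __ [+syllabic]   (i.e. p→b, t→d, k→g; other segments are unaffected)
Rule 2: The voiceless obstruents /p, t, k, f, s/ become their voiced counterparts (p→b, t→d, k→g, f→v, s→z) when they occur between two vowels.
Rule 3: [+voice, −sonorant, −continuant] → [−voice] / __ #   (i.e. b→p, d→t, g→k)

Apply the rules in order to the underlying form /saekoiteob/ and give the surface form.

saegoideop

Rule 1 (intervocalic voicing): /k/ is a voiceless stop between vowels /e/ and /o/, so it voices to [g]. /t/ is a voiceless stop between vowels /i/ and /e/, so it voices to [d]. /saekoiteob/ → saegoideob.
Rule 2 (intervocalic voicing): no segment meets the environment; /saegoideob/ is unchanged.
Rule 3 (final devoicing): /b/ is a voiced stop in word-final position, so it devoices to [p]. /saegoideob/ → saegoideop.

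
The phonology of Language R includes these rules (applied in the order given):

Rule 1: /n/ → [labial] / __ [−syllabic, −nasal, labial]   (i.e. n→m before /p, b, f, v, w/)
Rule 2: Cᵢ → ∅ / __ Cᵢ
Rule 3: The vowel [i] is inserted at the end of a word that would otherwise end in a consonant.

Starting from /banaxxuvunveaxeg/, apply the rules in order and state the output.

Rule 1 (nasal place assimilation): /n/ precedes the labial consonant /v/, so it assimilates in place to [m]. /banaxxuvunveaxeg/ → banaxxuvumveaxeg.
Rule 2 (degemination): /xx/ is a geminate; the first /x/ deletes. /banaxxuvumveaxeg/ → banaxuvumveaxeg.
Rule 3 (final i-epenthesis): the form ends in the consonant /g/, so [i] is inserted word-finally. /banaxuvumveaxeg/ → banaxuvumveaxegi.

banaxuvumveaxegi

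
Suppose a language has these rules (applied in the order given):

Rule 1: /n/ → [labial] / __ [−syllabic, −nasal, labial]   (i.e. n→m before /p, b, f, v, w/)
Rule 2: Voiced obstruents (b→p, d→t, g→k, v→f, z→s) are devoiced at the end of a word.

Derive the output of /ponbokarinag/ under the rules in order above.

pombokarinak

Rule 1 (nasal place assimilation): /n/ precedes the labial consonant /b/, so it assimilates in place to [m]. /ponbokarinag/ → pombokarinag.
Rule 2 (final devoicing): /g/ is a voiced obstruent in word-final position, so it devoices to [k]. /pombokarinag/ → pombokarinak.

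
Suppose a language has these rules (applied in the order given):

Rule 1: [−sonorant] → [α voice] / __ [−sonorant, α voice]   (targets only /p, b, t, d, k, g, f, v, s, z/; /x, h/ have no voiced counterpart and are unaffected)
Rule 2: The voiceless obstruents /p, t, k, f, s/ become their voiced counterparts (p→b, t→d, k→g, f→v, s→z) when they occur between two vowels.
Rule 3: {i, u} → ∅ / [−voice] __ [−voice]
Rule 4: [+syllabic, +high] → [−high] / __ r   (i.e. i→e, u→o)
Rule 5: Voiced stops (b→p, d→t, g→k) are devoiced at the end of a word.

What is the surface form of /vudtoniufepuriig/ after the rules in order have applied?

Rule 1 (regressive voicing assimilation): /d/ precedes the voiceless obstruent /t/, so it devoices to [t] by assimilation. /vudtoniufepuriig/ → vuttoniufepuriig.
Rule 2 (intervocalic voicing): /f/ is a voiceless obstruent between vowels /u/ and /e/, so it voices to [v]. /p/ is a voiceless obstruent between vowels /e/ and /u/, so it voices to [b]. /vuttoniufepuriig/ → vuttoniuveburiig.
Rule 3 (high vowel syncope): no segment meets the environment; /vuttoniuveburiig/ is unchanged.
Rule 4 (pre-rhotic lowering): /u/ is a high vowel immediately before /r/, so it lowers to [o]. /vuttoniuveburiig/ → vuttoniuveboriig.
Rule 5 (final devoicing): /g/ is a voiced stop in word-final position, so it devoices to [k]. /vuttoniuveboriig/ → vuttoniuveboriik.

vuttoniuveboriik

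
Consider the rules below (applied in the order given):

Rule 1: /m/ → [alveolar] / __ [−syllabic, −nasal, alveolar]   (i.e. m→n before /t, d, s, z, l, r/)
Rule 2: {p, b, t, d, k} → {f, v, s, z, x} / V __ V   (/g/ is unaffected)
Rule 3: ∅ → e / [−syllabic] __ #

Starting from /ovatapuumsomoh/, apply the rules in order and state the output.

Rule 1 (nasal place assimilation): /m/ precedes the alveolar consonant /s/, so it assimilates in place to [n]. /ovatapuumsomoh/ → ovatapuunsomoh.
Rule 2 (intervocalic spirantization): /t/ is a stop between vowels /a/ and /a/, so it spirantizes to the fricative [s]. /p/ is a stop between vowels /a/ and /u/, so it spirantizes to the fricative [f]. /ovatapuunsomoh/ → ovasafuunsomoh.
Rule 3 (final e-epenthesis): the form ends in the consonant /h/, so [e] is inserted word-finally. /ovasafuunsomoh/ → ovasafuunsomohe.

ovasafuunsomohe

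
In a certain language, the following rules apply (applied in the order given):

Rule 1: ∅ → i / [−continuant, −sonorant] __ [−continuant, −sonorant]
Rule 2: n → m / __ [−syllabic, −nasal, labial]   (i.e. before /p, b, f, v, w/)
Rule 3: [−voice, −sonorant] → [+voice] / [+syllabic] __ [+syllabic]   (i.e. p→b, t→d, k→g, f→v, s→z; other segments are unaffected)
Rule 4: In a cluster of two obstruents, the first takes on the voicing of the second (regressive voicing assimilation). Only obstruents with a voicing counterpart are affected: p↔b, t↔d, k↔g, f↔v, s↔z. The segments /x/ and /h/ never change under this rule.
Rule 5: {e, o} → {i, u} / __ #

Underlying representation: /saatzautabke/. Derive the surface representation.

Rule 1 (stop-cluster i-epenthesis): /b/ and /k/ form a stop–stop cluster, so [i] is inserted between them. /saatzautabke/ → saatzautabike.
Rule 2 (nasal place assimilation): no segment meets the environment; /saatzautabike/ is unchanged.
Rule 3 (intervocalic voicing): /t/ is a voiceless obstruent between vowels /u/ and /a/, so it voices to [d]. /k/ is a voiceless obstruent between vowels /i/ and /e/, so it voices to [g]. /saatzautabike/ → saatzaudabige.
Rule 4 (regressive voicing assimilation): /t/ precedes the voiced obstruent /z/, so it voices to [d] by assimilation. /saatzaudabige/ → saadzaudabige.
Rule 5 (final vowel raising): /e/ is a mid vowel in word-final position, so it raises to [i]. /saadzaudabige/ → saadzaudabigi.

saadzaudabigi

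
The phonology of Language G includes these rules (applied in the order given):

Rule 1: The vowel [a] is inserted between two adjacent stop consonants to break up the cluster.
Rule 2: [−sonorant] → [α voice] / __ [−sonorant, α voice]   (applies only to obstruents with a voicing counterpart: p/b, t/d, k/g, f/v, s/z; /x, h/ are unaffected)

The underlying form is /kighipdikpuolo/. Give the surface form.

kikhipadikapuolo

Rule 1 (stop-cluster a-epenthesis): /p/ and /d/ form a stop–stop cluster, so [a] is inserted between them. /k/ and /p/ form a stop–stop cluster, so [a] is inserted between them. /kighipdikpuolo/ → kighipadikapuolo.
Rule 2 (regressive voicing assimilation): /g/ precedes the voiceless obstruent /h/, so it devoices to [k] by assimilation. /kighipadikapuolo/ → kikhipadikapuolo.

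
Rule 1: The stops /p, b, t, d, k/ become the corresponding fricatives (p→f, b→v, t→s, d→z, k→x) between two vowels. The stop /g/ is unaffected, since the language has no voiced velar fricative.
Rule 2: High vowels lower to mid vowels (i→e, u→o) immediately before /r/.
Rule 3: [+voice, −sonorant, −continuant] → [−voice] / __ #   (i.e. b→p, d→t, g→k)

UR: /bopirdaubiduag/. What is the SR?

Rule 1 (intervocalic spirantization): /p/ is a stop between vowels /o/ and /i/, so it spirantizes to the fricative [f]. /b/ is a stop between vowels /u/ and /i/, so it spirantizes to the fricative [v]. /d/ is a stop between vowels /i/ and /u/, so it spirantizes to the fricative [z]. /bopirdaubiduag/ → bofirdauvizuag.
Rule 2 (pre-rhotic lowering): /i/ is a high vowel immediately before /r/, so it lowers to [e]. /bofirdauvizuag/ → boferdauvizuag.
Rule 3 (final devoicing): /g/ is a voiced stop in word-final position, so it devoices to [k]. /boferdauvizuag/ → boferdauvizuak.

boferdauvizuak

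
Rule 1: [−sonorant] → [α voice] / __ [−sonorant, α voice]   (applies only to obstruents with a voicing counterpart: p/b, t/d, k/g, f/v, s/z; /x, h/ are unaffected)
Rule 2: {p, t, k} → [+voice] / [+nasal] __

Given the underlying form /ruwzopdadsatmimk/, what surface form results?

Rule 1 (regressive voicing assimilation): /p/ precedes the voiced obstruent /d/, so it voices to [b] by assimilation. /d/ precedes the voiceless obstruent /s/, so it devoices to [t] by assimilation. /ruwzopdadsatmimk/ → ruwzobdatsatmimk.
Rule 2 (post-nasal voicing): /k/ is a voiceless stop immediately after the nasal /m/, so it voices to [g]. /ruwzobdatsatmimk/ → ruwzobdatsatmimg.

ruwzobdatsatmimg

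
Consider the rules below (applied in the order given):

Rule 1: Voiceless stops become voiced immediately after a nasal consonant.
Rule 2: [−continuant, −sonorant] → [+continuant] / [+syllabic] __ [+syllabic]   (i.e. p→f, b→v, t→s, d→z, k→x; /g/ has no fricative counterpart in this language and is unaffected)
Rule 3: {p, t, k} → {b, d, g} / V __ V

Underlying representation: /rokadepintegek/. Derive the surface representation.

Rule 1 (post-nasal voicing): /t/ is a voiceless stop immediately after the nasal /n/, so it voices to [d]. /rokadepintegek/ → rokadepindegek.
Rule 2 (intervocalic spirantization): /k/ is a stop between vowels /o/ and /a/, so it spirantizes to the fricative [x]. /d/ is a stop between vowels /a/ and /e/, so it spirantizes to the fricative [z]. /p/ is a stop between vowels /e/ and /i/, so it spirantizes to the fricative [f]. /rokadepindegek/ → roxazefindegek.
Rule 3 (intervocalic voicing): no segment meets the environment; /roxazefindegek/ is unchanged.

roxazefindegek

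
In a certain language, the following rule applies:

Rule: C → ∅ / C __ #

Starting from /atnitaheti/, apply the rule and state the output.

atnitaheti

No segment of /atnitaheti/ meets the structural description of the rule, so the form surfaces unchanged.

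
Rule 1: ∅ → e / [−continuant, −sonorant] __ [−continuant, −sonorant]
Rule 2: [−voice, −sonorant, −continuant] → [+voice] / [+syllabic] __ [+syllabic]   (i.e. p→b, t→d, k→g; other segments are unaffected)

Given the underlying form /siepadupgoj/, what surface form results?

Rule 1 (stop-cluster e-epenthesis): /p/ and /g/ form a stop–stop cluster, so [e] is inserted between them. /siepadupgoj/ → siepadupegoj.
Rule 2 (intervocalic voicing): /p/ is a voiceless stop between vowels /e/ and /a/, so it voices to [b]. /p/ is a voiceless stop between vowels /u/ and /e/, so it voices to [b]. /siepadupegoj/ → siebadubegoj.

siebadubegoj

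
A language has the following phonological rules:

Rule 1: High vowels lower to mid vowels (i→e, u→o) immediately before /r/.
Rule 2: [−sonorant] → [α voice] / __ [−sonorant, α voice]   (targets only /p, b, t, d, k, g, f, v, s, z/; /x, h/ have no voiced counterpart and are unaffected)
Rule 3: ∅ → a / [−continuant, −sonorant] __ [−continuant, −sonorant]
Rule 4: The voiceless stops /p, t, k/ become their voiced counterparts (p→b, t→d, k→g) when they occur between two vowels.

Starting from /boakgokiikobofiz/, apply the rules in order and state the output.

boagagogiigobofiz

Rule 1 (pre-rhotic lowering): no segment meets the environment; /boakgokiikobofiz/ is unchanged.
Rule 2 (regressive voicing assimilation): /k/ precedes the voiced obstruent /g/, so it voices to [g] by assimilation. /boakgokiikobofiz/ → boaggokiikobofiz.
Rule 3 (stop-cluster a-epenthesis): /g/ and /g/ form a stop–stop cluster, so [a] is inserted between them. /boaggokiikobofiz/ → boagagokiikobofiz.
Rule 4 (intervocalic voicing): /k/ is a voiceless stop between vowels /o/ and /i/, so it voices to [g]. /k/ is a voiceless stop between vowels /i/ and /o/, so it voices to [g]. /boagagokiikobofiz/ → boagagogiigobofiz.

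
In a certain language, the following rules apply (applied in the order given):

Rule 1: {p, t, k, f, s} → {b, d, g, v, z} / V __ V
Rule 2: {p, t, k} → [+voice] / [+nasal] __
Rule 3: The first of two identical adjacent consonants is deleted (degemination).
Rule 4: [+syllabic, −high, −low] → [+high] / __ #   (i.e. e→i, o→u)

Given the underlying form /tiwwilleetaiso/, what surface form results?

Rule 1 (intervocalic voicing): /t/ is a voiceless obstruent between vowels /e/ and /a/, so it voices to [d]. /s/ is a voiceless obstruent between vowels /i/ and /o/, so it voices to [z]. /tiwwilleetaiso/ → tiwwilleedaizo.
Rule 2 (post-nasal voicing): no segment meets the environment; /tiwwilleedaizo/ is unchanged.
Rule 3 (degemination): /ww/ is a geminate; the first /w/ deletes. /ll/ is a geminate; the first /l/ deletes. /tiwwilleedaizo/ → tiwileedaizo.
Rule 4 (final vowel raising): /o/ is a mid vowel in word-final position, so it raises to [u]. /tiwileedaizo/ → tiwileedaizu.

tiwileedaizu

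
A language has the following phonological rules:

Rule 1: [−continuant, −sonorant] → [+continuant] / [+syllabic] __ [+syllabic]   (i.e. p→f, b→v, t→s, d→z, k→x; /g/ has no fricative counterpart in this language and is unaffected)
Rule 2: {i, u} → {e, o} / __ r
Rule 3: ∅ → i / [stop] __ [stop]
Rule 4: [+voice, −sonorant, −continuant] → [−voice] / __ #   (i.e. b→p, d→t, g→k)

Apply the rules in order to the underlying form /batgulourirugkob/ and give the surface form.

Rule 1 (intervocalic spirantization): no segment meets the environment; /batgulourirugkob/ is unchanged.
Rule 2 (pre-rhotic lowering): /u/ is a high vowel immediately before /r/, so it lowers to [o]. /i/ is a high vowel immediately before /r/, so it lowers to [e]. /batgulourirugkob/ → batguloorerugkob.
Rule 3 (stop-cluster i-epenthesis): /t/ and /g/ form a stop–stop cluster, so [i] is inserted between them. /g/ and /k/ form a stop–stop cluster, so [i] is inserted between them. /batguloorerugkob/ → batiguloorerugikob.
Rule 4 (final devoicing): /b/ is a voiced stop in word-final position, so it devoices to [p]. /batiguloorerugikob/ → batiguloorerugikop.

batiguloorerugikop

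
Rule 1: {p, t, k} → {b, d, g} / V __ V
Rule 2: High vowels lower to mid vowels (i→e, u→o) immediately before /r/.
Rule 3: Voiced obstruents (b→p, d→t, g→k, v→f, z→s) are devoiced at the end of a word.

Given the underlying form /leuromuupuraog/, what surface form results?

leoromuuboraok

Rule 1 (intervocalic voicing): /p/ is a voiceless stop between vowels /u/ and /u/, so it voices to [b]. /leuromuupuraog/ → leuromuuburaog.
Rule 2 (pre-rhotic lowering): /u/ is a high vowel immediately before /r/, so it lowers to [o]. /u/ is a high vowel immediately before /r/, so it lowers to [o]. /leuromuuburaog/ → leoromuuboraog.
Rule 3 (final devoicing): /g/ is a voiced obstruent in word-final position, so it devoices to [k]. /leoromuuboraog/ → leoromuuboraok.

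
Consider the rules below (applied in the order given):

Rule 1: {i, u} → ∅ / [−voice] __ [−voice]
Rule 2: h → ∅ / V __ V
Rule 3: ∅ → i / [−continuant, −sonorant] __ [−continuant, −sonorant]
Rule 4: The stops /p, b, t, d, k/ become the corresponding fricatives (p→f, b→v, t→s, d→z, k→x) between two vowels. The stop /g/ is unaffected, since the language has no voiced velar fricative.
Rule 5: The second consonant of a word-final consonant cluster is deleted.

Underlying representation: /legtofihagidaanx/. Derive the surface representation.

legisofhagizaan

Rule 1 (high vowel syncope): /i/ is a high vowel flanked by voiceless consonants /f/ and /h/, so it deletes. /legtofihagidaanx/ → legtofhagidaanx.
Rule 2 (intervocalic h-deletion): no segment meets the environment; /legtofhagidaanx/ is unchanged.
Rule 3 (stop-cluster i-epenthesis): /g/ and /t/ form a stop–stop cluster, so [i] is inserted between them. /legtofhagidaanx/ → legitofhagidaanx.
Rule 4 (intervocalic spirantization): /t/ is a stop between vowels /i/ and /o/, so it spirantizes to the fricative [s]. /d/ is a stop between vowels /i/ and /a/, so it spirantizes to the fricative [z]. /legitofhagidaanx/ → legisofhagizaanx.
Rule 5 (final cluster simplification): /x/ is the second consonant of a word-final cluster /nx/, so it deletes. /legisofhagizaanx/ → legisofhagizaan.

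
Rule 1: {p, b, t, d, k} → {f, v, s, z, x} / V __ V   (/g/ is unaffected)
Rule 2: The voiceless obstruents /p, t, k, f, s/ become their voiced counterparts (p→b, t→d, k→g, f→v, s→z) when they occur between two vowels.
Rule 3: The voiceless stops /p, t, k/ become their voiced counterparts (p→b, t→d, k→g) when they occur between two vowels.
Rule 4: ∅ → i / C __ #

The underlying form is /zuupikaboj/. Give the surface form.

zuuvixavoji

Rule 1 (intervocalic spirantization): /p/ is a stop between vowels /u/ and /i/, so it spirantizes to the fricative [f]. /k/ is a stop between vowels /i/ and /a/, so it spirantizes to the fricative [x]. /b/ is a stop between vowels /a/ and /o/, so it spirantizes to the fricative [v]. /zuupikaboj/ → zuufixavoj.
Rule 2 (intervocalic voicing): /f/ is a voiceless obstruent between vowels /u/ and /i/, so it voices to [v]. /zuufixavoj/ → zuuvixavoj.
Rule 3 (intervocalic voicing): no segment meets the environment; /zuuvixavoj/ is unchanged.
Rule 4 (final i-epenthesis): the form ends in the consonant /j/, so [i] is inserted word-finally. /zuuvixavoj/ → zuuvixavoji.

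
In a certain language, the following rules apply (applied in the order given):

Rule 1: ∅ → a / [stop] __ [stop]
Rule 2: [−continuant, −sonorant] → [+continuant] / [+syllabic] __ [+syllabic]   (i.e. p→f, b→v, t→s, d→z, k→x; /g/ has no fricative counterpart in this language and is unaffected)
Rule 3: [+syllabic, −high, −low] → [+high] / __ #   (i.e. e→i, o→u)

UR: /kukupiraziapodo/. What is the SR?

kuxufiraziafozu

Rule 1 (stop-cluster a-epenthesis): no segment meets the environment; /kukupiraziapodo/ is unchanged.
Rule 2 (intervocalic spirantization): /k/ is a stop between vowels /u/ and /u/, so it spirantizes to the fricative [x]. /p/ is a stop between vowels /u/ and /i/, so it spirantizes to the fricative [f]. /p/ is a stop between vowels /a/ and /o/, so it spirantizes to the fricative [f]. /d/ is a stop between vowels /o/ and /o/, so it spirantizes to the fricative [z]. /kukupiraziapodo/ → kuxufiraziafozo.
Rule 3 (final vowel raising): /o/ is a mid vowel in word-final position, so it raises to [u]. /kuxufiraziafozo/ → kuxufiraziafozu.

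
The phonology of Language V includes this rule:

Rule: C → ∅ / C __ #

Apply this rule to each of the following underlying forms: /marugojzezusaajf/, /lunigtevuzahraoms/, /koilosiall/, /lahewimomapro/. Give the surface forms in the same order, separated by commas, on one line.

marugojzezusaaj, lunigtevuzahraom, koilosial, lahewimomapro

/marugojzezusaajf/: /f/ is the second consonant of a word-final cluster /jf/, so it deletes. → [marugojzezusaaj].
/lunigtevuzahraoms/: /s/ is the second consonant of a word-final cluster /ms/, so it deletes. → [lunigtevuzahraom].
/koilosiall/: /l/ is the second consonant of a word-final cluster /ll/, so it deletes. → [koilosial].
/lahewimomapro/: the rule's environment is not met; surfaces unchanged as [lahewimomapro].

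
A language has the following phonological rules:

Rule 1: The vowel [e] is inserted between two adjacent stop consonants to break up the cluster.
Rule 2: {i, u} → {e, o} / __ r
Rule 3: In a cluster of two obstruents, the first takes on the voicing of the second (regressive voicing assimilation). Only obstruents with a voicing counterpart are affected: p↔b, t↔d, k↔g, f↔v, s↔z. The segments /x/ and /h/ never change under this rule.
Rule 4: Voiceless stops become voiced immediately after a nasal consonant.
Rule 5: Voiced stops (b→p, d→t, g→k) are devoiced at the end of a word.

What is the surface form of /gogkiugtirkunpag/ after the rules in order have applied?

Rule 1 (stop-cluster e-epenthesis): /g/ and /k/ form a stop–stop cluster, so [e] is inserted between them. /g/ and /t/ form a stop–stop cluster, so [e] is inserted between them. /gogkiugtirkunpag/ → gogekiugetirkunpag.
Rule 2 (pre-rhotic lowering): /i/ is a high vowel immediately before /r/, so it lowers to [e]. /gogekiugetirkunpag/ → gogekiugeterkunpag.
Rule 3 (regressive voicing assimilation): no segment meets the environment; /gogekiugeterkunpag/ is unchanged.
Rule 4 (post-nasal voicing): /p/ is a voiceless stop immediately after the nasal /n/, so it voices to [b]. /gogekiugeterkunpag/ → gogekiugeterkunbag.
Rule 5 (final devoicing): /g/ is a voiced stop in word-final position, so it devoices to [k]. /gogekiugeterkunbag/ → gogekiugeterkunbak.

gogekiugeterkunbak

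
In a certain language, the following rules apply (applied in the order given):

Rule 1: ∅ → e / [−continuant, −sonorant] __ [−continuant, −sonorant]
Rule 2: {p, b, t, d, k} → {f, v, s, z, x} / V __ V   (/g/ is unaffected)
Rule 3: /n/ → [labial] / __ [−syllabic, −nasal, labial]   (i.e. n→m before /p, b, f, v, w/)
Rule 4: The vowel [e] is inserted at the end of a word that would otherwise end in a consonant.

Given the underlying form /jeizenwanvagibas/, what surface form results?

Rule 1 (stop-cluster e-epenthesis): no segment meets the environment; /jeizenwanvagibas/ is unchanged.
Rule 2 (intervocalic spirantization): /b/ is a stop between vowels /i/ and /a/, so it spirantizes to the fricative [v]. /jeizenwanvagibas/ → jeizenwanvagivas.
Rule 3 (nasal place assimilation): /n/ precedes the labial consonant /w/, so it assimilates in place to [m]. /n/ precedes the labial consonant /v/, so it assimilates in place to [m]. /jeizenwanvagivas/ → jeizemwamvagivas.
Rule 4 (final e-epenthesis): the form ends in the consonant /s/, so [e] is inserted word-finally. /jeizemwamvagivas/ → jeizemwamvagivase.

jeizemwamvagivase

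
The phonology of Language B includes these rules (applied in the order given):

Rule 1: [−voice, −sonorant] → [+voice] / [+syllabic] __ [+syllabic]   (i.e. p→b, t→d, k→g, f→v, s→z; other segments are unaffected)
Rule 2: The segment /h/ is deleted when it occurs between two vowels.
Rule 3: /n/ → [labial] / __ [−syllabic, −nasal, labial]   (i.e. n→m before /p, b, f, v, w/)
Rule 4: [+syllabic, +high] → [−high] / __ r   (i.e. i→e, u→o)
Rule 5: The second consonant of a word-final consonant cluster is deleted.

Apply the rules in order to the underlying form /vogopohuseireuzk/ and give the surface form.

vogobouzeereuz

Rule 1 (intervocalic voicing): /p/ is a voiceless obstruent between vowels /o/ and /o/, so it voices to [b]. /s/ is a voiceless obstruent between vowels /u/ and /e/, so it voices to [z]. /vogopohuseireuzk/ → vogobohuzeireuzk.
Rule 2 (intervocalic h-deletion): /h/ occurs between vowels /o/ and /u/, so it deletes. /vogobohuzeireuzk/ → vogobouzeireuzk.
Rule 3 (nasal place assimilation): no segment meets the environment; /vogobouzeireuzk/ is unchanged.
Rule 4 (pre-rhotic lowering): /i/ is a high vowel immediately before /r/, so it lowers to [e]. /vogobouzeireuzk/ → vogobouzeereuzk.
Rule 5 (final cluster simplification): /k/ is the second consonant of a word-final cluster /zk/, so it deletes. /vogobouzeereuzk/ → vogobouzeereuz.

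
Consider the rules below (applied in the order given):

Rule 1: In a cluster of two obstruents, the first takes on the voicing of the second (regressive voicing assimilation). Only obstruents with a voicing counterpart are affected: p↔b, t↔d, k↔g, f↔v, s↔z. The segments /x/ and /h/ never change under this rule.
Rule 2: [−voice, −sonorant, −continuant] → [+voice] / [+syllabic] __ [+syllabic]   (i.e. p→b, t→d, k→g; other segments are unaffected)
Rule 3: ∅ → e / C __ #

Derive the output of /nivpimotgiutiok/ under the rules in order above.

Rule 1 (regressive voicing assimilation): /v/ precedes the voiceless obstruent /p/, so it devoices to [f] by assimilation. /t/ precedes the voiced obstruent /g/, so it voices to [d] by assimilation. /nivpimotgiutiok/ → nifpimodgiutiok.
Rule 2 (intervocalic voicing): /t/ is a voiceless stop between vowels /u/ and /i/, so it voices to [d]. /nifpimodgiutiok/ → nifpimodgiudiok.
Rule 3 (final e-epenthesis): the form ends in the consonant /k/, so [e] is inserted word-finally. /nifpimodgiudiok/ → nifpimodgiudioke.

nifpimodgiudioke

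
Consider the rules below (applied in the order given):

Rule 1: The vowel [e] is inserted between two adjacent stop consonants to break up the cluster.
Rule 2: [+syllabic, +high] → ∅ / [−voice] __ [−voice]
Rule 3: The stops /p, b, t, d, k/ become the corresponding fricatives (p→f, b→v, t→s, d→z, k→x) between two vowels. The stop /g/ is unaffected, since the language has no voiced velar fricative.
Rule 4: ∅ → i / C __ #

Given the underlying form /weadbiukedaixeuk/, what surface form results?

Rule 1 (stop-cluster e-epenthesis): /d/ and /b/ form a stop–stop cluster, so [e] is inserted between them. /weadbiukedaixeuk/ → weadebiukedaixeuk.
Rule 2 (high vowel syncope): no segment meets the environment; /weadebiukedaixeuk/ is unchanged.
Rule 3 (intervocalic spirantization): /d/ is a stop between vowels /a/ and /e/, so it spirantizes to the fricative [z]. /b/ is a stop between vowels /e/ and /i/, so it spirantizes to the fricative [v]. /k/ is a stop between vowels /u/ and /e/, so it spirantizes to the fricative [x]. /d/ is a stop between vowels /e/ and /a/, so it spirantizes to the fricative [z]. /weadebiukedaixeuk/ → weazeviuxezaixeuk.
Rule 4 (final i-epenthesis): the form ends in the consonant /k/, so [i] is inserted word-finally. /weazeviuxezaixeuk/ → weazeviuxezaixeuki.

weazeviuxezaixeuki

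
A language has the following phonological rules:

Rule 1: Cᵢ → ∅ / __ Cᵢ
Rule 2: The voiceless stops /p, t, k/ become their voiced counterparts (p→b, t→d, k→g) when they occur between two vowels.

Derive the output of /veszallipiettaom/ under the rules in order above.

veszalibiedaom

Rule 1 (degemination): /ll/ is a geminate; the first /l/ deletes. /tt/ is a geminate; the first /t/ deletes. /veszallipiettaom/ → veszalipietaom.
Rule 2 (intervocalic voicing): /p/ is a voiceless stop between vowels /i/ and /i/, so it voices to [b]. /t/ is a voiceless stop between vowels /e/ and /a/, so it voices to [d]. /veszalipietaom/ → veszalibiedaom.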